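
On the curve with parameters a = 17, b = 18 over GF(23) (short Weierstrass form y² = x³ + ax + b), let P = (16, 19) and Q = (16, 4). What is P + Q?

O

The two points share x = 16 and their y-coordinates satisfy 19 + 4 ≡ 0 (mod 23), so they are inverses. Their sum is ∞.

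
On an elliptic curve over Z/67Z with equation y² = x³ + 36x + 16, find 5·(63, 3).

Write Q = (63, 3).
Double-and-add on 5 = (101)₂. Start with Q = (63, 3) for the leading 1-bit.
double: tangent at (63, 3): λ = (3·63² + 36)/(2·3) ≡ 17/6. 6⁻¹ ≡ 56 (mod 67) since 6·56 = 336 ≡ 1, so λ ≡ 17·56 ≡ 14.
  x = λ² - 63 - 63 = 196 - 126 ≡ 3; y = λ·(63 - 3) - 3 ≡ 33. → (3, 33)
double: tangent at (3, 33): λ = (3·3² + 36)/(2·33) ≡ 63/66. 66⁻¹ ≡ 66 (mod 67), so λ ≡ 63·66 ≡ 4.
  x = λ² - 3 - 3 = 16 - 6 ≡ 10; y = λ·(3 - 10) - 33 ≡ 6. → (10, 6)
add Q: (10, 6) + (63, 3). λ = (3 - 6)/(63 - 10) ≡ 64/53 mod 67. 53⁻¹ ≡ 43 (mod 67), so λ ≡ 5.
  x = λ² - 10 - 63 = 25 - 73 ≡ 19; y = λ·(10 - 19) - 6 ≡ 16. → (19, 16)

(19, 16)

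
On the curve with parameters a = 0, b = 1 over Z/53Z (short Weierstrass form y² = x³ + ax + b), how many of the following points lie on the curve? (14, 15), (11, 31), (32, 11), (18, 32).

2

(14, 15): 15² ≡ 13, rhs ≡ 42 → off.
(11, 31): 31² ≡ 7, rhs ≡ 7 → on.
(32, 11): 11² ≡ 15, rhs ≡ 15 → on.
(18, 32): 32² ≡ 17, rhs ≡ 3 → off.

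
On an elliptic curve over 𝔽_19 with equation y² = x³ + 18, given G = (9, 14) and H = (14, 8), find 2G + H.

(13, 7)

First 2G:
Repeated addition: build up to 2G.
2G: tangent at (9, 14): λ = (3·9² + 0)/(2·14) ≡ 15/9. 9⁻¹ ≡ 17 (mod 19), so λ ≡ 15·17 ≡ 8.
  x = λ² - 9 - 9 = 64 - 18 ≡ 8; y = λ·(9 - 8) - 14 ≡ 13. → (8, 13)
2G = (8, 13).
Finally 2G + H:
(8, 13) + (14, 8). λ = (8 - 13)/(14 - 8) ≡ 14/6 mod 19. 6⁻¹ ≡ 16 (mod 19), so λ ≡ 15.
  x = λ² - 8 - 14 = 225 - 22 ≡ 13; y = λ·(8 - 13) - 13 ≡ 7. → (13, 7)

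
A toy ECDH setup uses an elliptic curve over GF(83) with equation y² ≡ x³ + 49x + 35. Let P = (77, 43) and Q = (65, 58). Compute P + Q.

(10, 60)

(77, 43) + (65, 58). λ = (58 - 43)/(65 - 77) ≡ 15/71 mod 83. 71⁻¹ ≡ 76 (mod 83) since 71·76 = 5396 ≡ 1, so λ ≡ 61.
  x = λ² - 77 - 65 = 3721 - 142 ≡ 10; y = λ·(77 - 10) - 43 ≡ 60. → (10, 60)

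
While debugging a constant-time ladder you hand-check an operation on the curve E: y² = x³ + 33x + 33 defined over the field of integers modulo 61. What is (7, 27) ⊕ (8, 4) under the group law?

(7, 27) + (8, 4). λ = (4 - 27)/(8 - 7) ≡ 38/1 mod 61. 1⁻¹ ≡ 1 (mod 61), so λ ≡ 38.
  x = λ² - 7 - 8 = 1444 - 15 ≡ 26; y = λ·(7 - 26) - 27 ≡ 44. → (26, 44)

(26, 44)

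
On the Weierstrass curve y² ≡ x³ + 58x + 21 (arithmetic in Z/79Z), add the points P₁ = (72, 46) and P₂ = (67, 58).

(72, 46) + (67, 58). λ = (58 - 46)/(67 - 72) ≡ 12/74 mod 79. 74⁻¹ ≡ 63 (mod 79), so λ ≡ 45.
  x = λ² - 72 - 67 = 2025 - 139 ≡ 69; y = λ·(72 - 69) - 46 ≡ 10. → (69, 10)

(69, 10)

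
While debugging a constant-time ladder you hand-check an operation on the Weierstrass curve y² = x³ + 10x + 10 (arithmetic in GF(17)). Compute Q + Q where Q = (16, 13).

tangent at (16, 13): λ = (3·16² + 10)/(2·13) ≡ 13/9. 9⁻¹ ≡ 2 (mod 17) since 9·2 = 18 ≡ 1, so λ ≡ 13·2 ≡ 9.
  x = λ² - 16 - 16 = 81 - 32 ≡ 15; y = λ·(16 - 15) - 13 ≡ 13. → (15, 13)

(15, 13)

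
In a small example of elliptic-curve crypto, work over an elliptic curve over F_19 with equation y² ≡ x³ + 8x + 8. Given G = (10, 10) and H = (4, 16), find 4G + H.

(10, 9)

First 4G:
Double-and-add on 4 = (100)₂. Start with G = (10, 10) for the leading 1-bit.
double: tangent at (10, 10): λ = (3·10² + 8)/(2·10) ≡ 4/1. 1⁻¹ ≡ 1 (mod 19), so λ ≡ 4·1 ≡ 4.
  x = λ² - 10 - 10 = 16 - 20 ≡ 15; y = λ·(10 - 15) - 10 ≡ 8. → (15, 8)
double: tangent at (15, 8): λ = (3·15² + 8)/(2·8) ≡ 18/16. 16⁻¹ ≡ 6 (mod 19), so λ ≡ 18·6 ≡ 13.
  x = λ² - 15 - 15 = 169 - 30 ≡ 6; y = λ·(15 - 6) - 8 ≡ 14. → (6, 14)
4G = (6, 14).
Finally 4G + H:
(6, 14) + (4, 16). λ = (16 - 14)/(4 - 6) ≡ 2/17 mod 19. 17⁻¹ ≡ 9 (mod 19), so λ ≡ 18.
  x = λ² - 6 - 4 = 324 - 10 ≡ 10; y = λ·(6 - 10) - 14 ≡ 9. → (10, 9)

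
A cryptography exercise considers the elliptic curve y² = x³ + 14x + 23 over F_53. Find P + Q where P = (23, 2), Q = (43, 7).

(50, 31)

(23, 2) + (43, 7). λ = (7 - 2)/(43 - 23) ≡ 5/20 mod 53. 20⁻¹ ≡ 8 (mod 53), so λ ≡ 40.
  x = λ² - 23 - 43 = 1600 - 66 ≡ 50; y = λ·(23 - 50) - 2 ≡ 31. → (50, 31)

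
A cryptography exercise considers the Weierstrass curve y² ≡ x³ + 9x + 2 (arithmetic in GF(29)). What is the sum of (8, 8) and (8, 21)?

The two points share x = 8 and their y-coordinates satisfy 8 + 21 ≡ 0 (mod 29), so they are inverses. Their sum is O.

O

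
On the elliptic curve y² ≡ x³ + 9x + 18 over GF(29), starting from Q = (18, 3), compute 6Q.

Double-and-add on 6 = (110)₂. Start with Q = (18, 3) for the leading 1-bit.
double: tangent at (18, 3): λ = (3·18² + 9)/(2·3) ≡ 24/6. 6⁻¹ ≡ 5 (mod 29) since 6·5 = 30 ≡ 1, so λ ≡ 24·5 ≡ 4.
  x = λ² - 18 - 18 = 16 - 36 ≡ 9; y = λ·(18 - 9) - 3 ≡ 4. → (9, 4)
add Q: (9, 4) + (18, 3). λ = (3 - 4)/(18 - 9) ≡ 28/9 mod 29. 9⁻¹ ≡ 13 (mod 29), so λ ≡ 16.
  x = λ² - 9 - 18 = 256 - 27 ≡ 26; y = λ·(9 - 26) - 4 ≡ 14. → (26, 14)
double: tangent at (26, 14): λ = (3·26² + 9)/(2·14) ≡ 7/28. 28⁻¹ ≡ 28 (mod 29) since 28·28 = 784 ≡ 1, so λ ≡ 7·28 ≡ 22.
  x = λ² - 26 - 26 = 484 - 52 ≡ 26; y = λ·(26 - 26) - 14 ≡ 15. → (26, 15)

(26, 15)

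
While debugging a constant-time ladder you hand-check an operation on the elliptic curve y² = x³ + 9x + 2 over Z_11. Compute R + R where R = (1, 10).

tangent at (1, 10): λ = (3·1² + 9)/(2·10) ≡ 1/9. 9⁻¹ ≡ 5 (mod 11), so λ ≡ 1·5 ≡ 5.
  x = λ² - 1 - 1 = 25 - 2 ≡ 1; y = λ·(1 - 1) - 10 ≡ 1. → (1, 1)

(1, 1)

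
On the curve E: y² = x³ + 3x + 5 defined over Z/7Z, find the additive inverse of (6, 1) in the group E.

-(6, 1) = (6, -1 mod 7) = (6, 6).

(6, 6)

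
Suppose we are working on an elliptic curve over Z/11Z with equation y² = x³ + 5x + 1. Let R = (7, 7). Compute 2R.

(6, 7)

tangent at (7, 7): λ = (3·7² + 5)/(2·7) ≡ 9/3. 3⁻¹ ≡ 4 (mod 11), so λ ≡ 9·4 ≡ 3.
  x = λ² - 7 - 7 = 9 - 14 ≡ 6; y = λ·(7 - 6) - 7 ≡ 7. → (6, 7)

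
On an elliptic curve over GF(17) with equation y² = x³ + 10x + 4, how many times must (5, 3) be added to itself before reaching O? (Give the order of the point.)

2P: tangent at (5, 3): λ = (3·5² + 10)/(2·3) ≡ 0/6. 6⁻¹ ≡ 3 (mod 17) since 6·3 = 18 ≡ 1, so λ ≡ 0·3 ≡ 0.
  x = λ² - 5 - 5 = 0 - 10 ≡ 7; y = λ·(5 - 7) - 3 ≡ 14. → (7, 14)
3P: (7, 14) + (5, 3). λ = (3 - 14)/(5 - 7) ≡ 6/15 mod 17. 15⁻¹ ≡ 8 (mod 17), so λ ≡ 14.
  x = λ² - 7 - 5 = 196 - 12 ≡ 14; y = λ·(7 - 14) - 14 ≡ 7. → (14, 7)
4P: (14, 7) + (5, 3). λ = (3 - 7)/(5 - 14) ≡ 13/8 mod 17. 8⁻¹ ≡ 15 (mod 17), so λ ≡ 8.
  x = λ² - 14 - 5 = 64 - 19 ≡ 11; y = λ·(14 - 11) - 7 ≡ 0. → (11, 0)
5P: (11, 0) + (5, 3). λ = (3 - 0)/(5 - 11) ≡ 3/11 mod 17. 11⁻¹ ≡ 14 (mod 17) since 11·14 = 154 ≡ 1, so λ ≡ 8.
  x = λ² - 11 - 5 = 64 - 16 ≡ 14; y = λ·(11 - 14) - 0 ≡ 10. → (14, 10)
6P: (14, 10) + (5, 3). λ = (3 - 10)/(5 - 14) ≡ 10/8 mod 17. 8⁻¹ ≡ 15 (mod 17) since 8·15 = 120 ≡ 1, so λ ≡ 14.
  x = λ² - 14 - 5 = 196 - 19 ≡ 7; y = λ·(14 - 7) - 10 ≡ 3. → (7, 3)
7P: (7, 3) + (5, 3). λ = (3 - 3)/(5 - 7) ≡ 0/15 mod 17. 15⁻¹ ≡ 8 (mod 17) since 15·8 = 120 ≡ 1, so λ ≡ 0.
  x = λ² - 7 - 5 = 0 - 12 ≡ 5; y = λ·(7 - 5) - 3 ≡ 14. → (5, 14)
8P: (5, 14) + (5, 3): same x and y₁ ≡ -y₂, so the sum is O.
8P = O, so the order is 8.

8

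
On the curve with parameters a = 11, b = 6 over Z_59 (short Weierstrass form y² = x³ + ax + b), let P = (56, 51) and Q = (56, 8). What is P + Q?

The two points share x = 56 and their y-coordinates satisfy 51 + 8 ≡ 0 (mod 59), so they are inverses. Their sum is the point at infinity.

O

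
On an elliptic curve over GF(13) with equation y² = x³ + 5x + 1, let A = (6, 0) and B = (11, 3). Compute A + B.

(0, 1)

(6, 0) + (11, 3). λ = (3 - 0)/(11 - 6) ≡ 3/5 mod 13. 5⁻¹ ≡ 8 (mod 13) since 5·8 = 40 ≡ 1, so λ ≡ 11.
  x = λ² - 6 - 11 = 121 - 17 ≡ 0; y = λ·(6 - 0) - 0 ≡ 1. → (0, 1)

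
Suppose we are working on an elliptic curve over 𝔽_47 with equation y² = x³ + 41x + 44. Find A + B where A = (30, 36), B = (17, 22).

(30, 36) + (17, 22). λ = (22 - 36)/(17 - 30) ≡ 33/34 mod 47. 34⁻¹ ≡ 18 (mod 47), so λ ≡ 30.
  x = λ² - 30 - 17 = 900 - 47 ≡ 7; y = λ·(30 - 7) - 36 ≡ 43. → (7, 43)

(7, 43)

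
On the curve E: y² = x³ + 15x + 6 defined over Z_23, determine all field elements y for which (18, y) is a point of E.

x³ + 15x + 6 = 6108 ≡ 13 (mod 23).
Square roots of 13 mod 23: 6 and 17 (since 6² = 36 ≡ 13).

6, 17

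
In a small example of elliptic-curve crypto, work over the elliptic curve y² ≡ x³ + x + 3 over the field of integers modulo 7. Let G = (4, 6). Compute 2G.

tangent at (4, 6): λ = (3·4² + 1)/(2·6) ≡ 0/5. 5⁻¹ ≡ 3 (mod 7), so λ ≡ 0·3 ≡ 0.
  x = λ² - 4 - 4 = 0 - 8 ≡ 6; y = λ·(4 - 6) - 6 ≡ 1. → (6, 1)

(6, 1)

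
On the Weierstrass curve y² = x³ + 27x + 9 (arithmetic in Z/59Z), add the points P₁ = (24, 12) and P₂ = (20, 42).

(27, 40)

(24, 12) + (20, 42). λ = (42 - 12)/(20 - 24) ≡ 30/55 mod 59. 55⁻¹ ≡ 44 (mod 59) since 55·44 = 2420 ≡ 1, so λ ≡ 22.
  x = λ² - 24 - 20 = 484 - 44 ≡ 27; y = λ·(24 - 27) - 12 ≡ 40. → (27, 40)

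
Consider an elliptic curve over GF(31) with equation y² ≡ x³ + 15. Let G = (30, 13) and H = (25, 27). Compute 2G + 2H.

First 2G:
Repeated addition: build up to 2G.
2G: tangent at (30, 13): λ = (3·30² + 0)/(2·13) ≡ 3/26. 26⁻¹ ≡ 6 (mod 31), so λ ≡ 3·6 ≡ 18.
  x = λ² - 30 - 30 = 324 - 60 ≡ 16; y = λ·(30 - 16) - 13 ≡ 22. → (16, 22)
2G = (16, 22).
Next 2H:
Repeated addition: build up to 2H.
2H: tangent at (25, 27): λ = (3·25² + 0)/(2·27) ≡ 15/23. 23⁻¹ ≡ 27 (mod 31), so λ ≡ 15·27 ≡ 2.
  x = λ² - 25 - 25 = 4 - 50 ≡ 16; y = λ·(25 - 16) - 27 ≡ 22. → (16, 22)
2H = (16, 22).
Finally 2G + 2H:
tangent at (16, 22): λ = (3·16² + 0)/(2·22) ≡ 24/13. 13⁻¹ ≡ 12 (mod 31), so λ ≡ 24·12 ≡ 9.
  x = λ² - 16 - 16 = 81 - 32 ≡ 18; y = λ·(16 - 18) - 22 ≡ 22. → (18, 22)

(18, 22)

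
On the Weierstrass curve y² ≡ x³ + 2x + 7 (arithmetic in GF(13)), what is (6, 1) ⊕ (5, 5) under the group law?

(5, 8)

(6, 1) + (5, 5). λ = (5 - 1)/(5 - 6) ≡ 4/12 mod 13. 12⁻¹ ≡ 12 (mod 13), so λ ≡ 9.
  x = λ² - 6 - 5 = 81 - 11 ≡ 5; y = λ·(6 - 5) - 1 ≡ 8. → (5, 8)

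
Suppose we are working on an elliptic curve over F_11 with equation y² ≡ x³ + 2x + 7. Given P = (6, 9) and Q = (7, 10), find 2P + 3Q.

First 2P:
Repeated addition: build up to 2P.
2P: tangent at (6, 9): λ = (3·6² + 2)/(2·9) ≡ 0/7. 7⁻¹ ≡ 8 (mod 11) since 7·8 = 56 ≡ 1, so λ ≡ 0·8 ≡ 0.
  x = λ² - 6 - 6 = 0 - 12 ≡ 10; y = λ·(6 - 10) - 9 ≡ 2. → (10, 2)
2P = (10, 2).
Next 3Q:
Repeated addition: build up to 3Q.
2Q: tangent at (7, 10): λ = (3·7² + 2)/(2·10) ≡ 6/9. 9⁻¹ ≡ 5 (mod 11) since 9·5 = 45 ≡ 1, so λ ≡ 6·5 ≡ 8.
  x = λ² - 7 - 7 = 64 - 14 ≡ 6; y = λ·(7 - 6) - 10 ≡ 9. → (6, 9)
3Q: (6, 9) + (7, 10). λ = (10 - 9)/(7 - 6) ≡ 1/1 mod 11. 1⁻¹ ≡ 1 (mod 11), so λ ≡ 1.
  x = λ² - 6 - 7 = 1 - 13 ≡ 10; y = λ·(6 - 10) - 9 ≡ 9. → (10, 9)
3Q = (10, 9).
Finally 2P + 3Q:
(10, 2) + (10, 9): same x and y₁ ≡ -y₂, so the sum is O.

O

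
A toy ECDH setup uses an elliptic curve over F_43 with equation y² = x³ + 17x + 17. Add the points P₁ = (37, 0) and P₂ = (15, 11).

(37, 0) + (15, 11). λ = (11 - 0)/(15 - 37) ≡ 11/21 mod 43. 21⁻¹ ≡ 41 (mod 43), so λ ≡ 21.
  x = λ² - 37 - 15 = 441 - 52 ≡ 2; y = λ·(37 - 2) - 0 ≡ 4. → (2, 4)

(2, 4)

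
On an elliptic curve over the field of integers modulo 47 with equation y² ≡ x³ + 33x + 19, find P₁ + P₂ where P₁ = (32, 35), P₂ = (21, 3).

(32, 35) + (21, 3). λ = (3 - 35)/(21 - 32) ≡ 15/36 mod 47. 36⁻¹ ≡ 17 (mod 47) since 36·17 = 612 ≡ 1, so λ ≡ 20.
  x = λ² - 32 - 21 = 400 - 53 ≡ 18; y = λ·(32 - 18) - 35 ≡ 10. → (18, 10)

(18, 10)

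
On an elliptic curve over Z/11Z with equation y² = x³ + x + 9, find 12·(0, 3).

O

Write P = (0, 3).
Repeated addition: build up to 12P.
2P: tangent at (0, 3): λ = (3·0² + 1)/(2·3) ≡ 1/6. 6⁻¹ ≡ 2 (mod 11), so λ ≡ 1·2 ≡ 2.
  x = λ² - 0 - 0 = 4 - 0 ≡ 4; y = λ·(0 - 4) - 3 ≡ 0. → (4, 0)
3P: (4, 0) + (0, 3). λ = (3 - 0)/(0 - 4) ≡ 3/7 mod 11. 7⁻¹ ≡ 8 (mod 11) since 7·8 = 56 ≡ 1, so λ ≡ 2.
  x = λ² - 4 - 0 = 4 - 4 ≡ 0; y = λ·(4 - 0) - 0 ≡ 8. → (0, 8)
4P: (0, 8) + (0, 3): same x and y₁ ≡ -y₂, so the sum is O.
5P: O + (0, 3) = (0, 3) (identity).
6P: tangent at (0, 3): λ = (3·0² + 1)/(2·3) ≡ 1/6. 6⁻¹ ≡ 2 (mod 11), so λ ≡ 1·2 ≡ 2.
  x = λ² - 0 - 0 = 4 - 0 ≡ 4; y = λ·(0 - 4) - 3 ≡ 0. → (4, 0)
7P: (4, 0) + (0, 3). λ = (3 - 0)/(0 - 4) ≡ 3/7 mod 11. 7⁻¹ ≡ 8 (mod 11), so λ ≡ 2.
  x = λ² - 4 - 0 = 4 - 4 ≡ 0; y = λ·(4 - 0) - 0 ≡ 8. → (0, 8)
8P: (0, 8) + (0, 3): same x and y₁ ≡ -y₂, so the sum is O.
9P: O + (0, 3) = (0, 3) (identity).
10P: tangent at (0, 3): λ = (3·0² + 1)/(2·3) ≡ 1/6. 6⁻¹ ≡ 2 (mod 11), so λ ≡ 1·2 ≡ 2.
  x = λ² - 0 - 0 = 4 - 0 ≡ 4; y = λ·(0 - 4) - 3 ≡ 0. → (4, 0)
11P: (4, 0) + (0, 3). λ = (3 - 0)/(0 - 4) ≡ 3/7 mod 11. 7⁻¹ ≡ 8 (mod 11), so λ ≡ 2.
  x = λ² - 4 - 0 = 4 - 4 ≡ 0; y = λ·(4 - 0) - 0 ≡ 8. → (0, 8)
12P: (0, 8) + (0, 3): same x and y₁ ≡ -y₂, so the sum is O.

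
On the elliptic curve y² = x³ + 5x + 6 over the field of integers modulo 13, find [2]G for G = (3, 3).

(8, 5)

tangent at (3, 3): λ = (3·3² + 5)/(2·3) ≡ 6/6. 6⁻¹ ≡ 11 (mod 13) since 6·11 = 66 ≡ 1, so λ ≡ 6·11 ≡ 1.
  x = λ² - 3 - 3 = 1 - 6 ≡ 8; y = λ·(3 - 8) - 3 ≡ 5. → (8, 5)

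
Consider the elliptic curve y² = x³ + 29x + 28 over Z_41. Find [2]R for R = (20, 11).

(6, 7)

tangent at (20, 11): λ = (3·20² + 29)/(2·11) ≡ 40/22. 22⁻¹ ≡ 28 (mod 41), so λ ≡ 40·28 ≡ 13.
  x = λ² - 20 - 20 = 169 - 40 ≡ 6; y = λ·(20 - 6) - 11 ≡ 7. → (6, 7)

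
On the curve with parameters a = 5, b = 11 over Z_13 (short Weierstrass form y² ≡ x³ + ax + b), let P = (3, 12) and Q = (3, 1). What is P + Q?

O

The two points share x = 3 and their y-coordinates satisfy 12 + 1 ≡ 0 (mod 13), so they are inverses. Their sum is ∞.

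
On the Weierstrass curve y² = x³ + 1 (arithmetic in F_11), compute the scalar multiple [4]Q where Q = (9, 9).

Double-and-add on 4 = (100)₂. Start with Q = (9, 9) for the leading 1-bit.
double: tangent at (9, 9): λ = (3·9² + 0)/(2·9) ≡ 1/7. 7⁻¹ ≡ 8 (mod 11), so λ ≡ 1·8 ≡ 8.
  x = λ² - 9 - 9 = 64 - 18 ≡ 2; y = λ·(9 - 2) - 9 ≡ 3. → (2, 3)
double: tangent at (2, 3): λ = (3·2² + 0)/(2·3) ≡ 1/6. 6⁻¹ ≡ 2 (mod 11), so λ ≡ 1·2 ≡ 2.
  x = λ² - 2 - 2 = 4 - 4 ≡ 0; y = λ·(2 - 0) - 3 ≡ 1. → (0, 1)

(0, 1)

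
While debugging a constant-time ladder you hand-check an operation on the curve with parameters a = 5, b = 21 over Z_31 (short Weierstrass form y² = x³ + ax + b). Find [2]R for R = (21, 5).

(28, 14)

tangent at (21, 5): λ = (3·21² + 5)/(2·5) ≡ 26/10. 10⁻¹ ≡ 28 (mod 31), so λ ≡ 26·28 ≡ 15.
  x = λ² - 21 - 21 = 225 - 42 ≡ 28; y = λ·(21 - 28) - 5 ≡ 14. → (28, 14)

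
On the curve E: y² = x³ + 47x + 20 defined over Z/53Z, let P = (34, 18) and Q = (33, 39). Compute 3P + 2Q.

First 3P:
Repeated addition: build up to 3P.
2P: tangent at (34, 18): λ = (3·34² + 47)/(2·18) ≡ 17/36. 36⁻¹ ≡ 28 (mod 53), so λ ≡ 17·28 ≡ 52.
  x = λ² - 34 - 34 = 2704 - 68 ≡ 39; y = λ·(34 - 39) - 18 ≡ 40. → (39, 40)
3P: (39, 40) + (34, 18). λ = (18 - 40)/(34 - 39) ≡ 31/48 mod 53. 48⁻¹ ≡ 21 (mod 53), so λ ≡ 15.
  x = λ² - 39 - 34 = 225 - 73 ≡ 46; y = λ·(39 - 46) - 40 ≡ 14. → (46, 14)
3P = (46, 14).
Next 2Q:
Repeated addition: build up to 2Q.
2Q: tangent at (33, 39): λ = (3·33² + 47)/(2·39) ≡ 28/25. 25⁻¹ ≡ 17 (mod 53), so λ ≡ 28·17 ≡ 52.
  x = λ² - 33 - 33 = 2704 - 66 ≡ 41; y = λ·(33 - 41) - 39 ≡ 22. → (41, 22)
2Q = (41, 22).
Finally 3P + 2Q:
(46, 14) + (41, 22). λ = (22 - 14)/(41 - 46) ≡ 8/48 mod 53. 48⁻¹ ≡ 21 (mod 53), so λ ≡ 9.
  x = λ² - 46 - 41 = 81 - 87 ≡ 47; y = λ·(46 - 47) - 14 ≡ 30. → (47, 30)

(47, 30)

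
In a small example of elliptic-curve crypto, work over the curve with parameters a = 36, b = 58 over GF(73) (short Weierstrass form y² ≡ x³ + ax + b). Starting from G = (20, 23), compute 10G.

(25, 31)

Double-and-add on 10 = (1010)₂. Start with G = (20, 23) for the leading 1-bit.
double: tangent at (20, 23): λ = (3·20² + 36)/(2·23) ≡ 68/46. 46⁻¹ ≡ 27 (mod 73) since 46·27 = 1242 ≡ 1, so λ ≡ 68·27 ≡ 11.
  x = λ² - 20 - 20 = 121 - 40 ≡ 8; y = λ·(20 - 8) - 23 ≡ 36. → (8, 36)
double: tangent at (8, 36): λ = (3·8² + 36)/(2·36) ≡ 9/72. 72⁻¹ ≡ 72 (mod 73), so λ ≡ 9·72 ≡ 64.
  x = λ² - 8 - 8 = 4096 - 16 ≡ 65; y = λ·(8 - 65) - 36 ≡ 39. → (65, 39)
add G: (65, 39) + (20, 23). λ = (23 - 39)/(20 - 65) ≡ 57/28 mod 73. 28⁻¹ ≡ 60 (mod 73) since 28·60 = 1680 ≡ 1, so λ ≡ 62.
  x = λ² - 65 - 20 = 3844 - 85 ≡ 36; y = λ·(65 - 36) - 39 ≡ 7. → (36, 7)
double: tangent at (36, 7): λ = (3·36² + 36)/(2·7) ≡ 55/14. 14⁻¹ ≡ 47 (mod 73), so λ ≡ 55·47 ≡ 30.
  x = λ² - 36 - 36 = 900 - 72 ≡ 25; y = λ·(36 - 25) - 7 ≡ 31. → (25, 31)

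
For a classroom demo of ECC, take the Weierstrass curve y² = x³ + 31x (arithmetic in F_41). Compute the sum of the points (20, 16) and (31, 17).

(10, 11)

(20, 16) + (31, 17). λ = (17 - 16)/(31 - 20) ≡ 1/11 mod 41. 11⁻¹ ≡ 15 (mod 41), so λ ≡ 15.
  x = λ² - 20 - 31 = 225 - 51 ≡ 10; y = λ·(20 - 10) - 16 ≡ 11. → (10, 11)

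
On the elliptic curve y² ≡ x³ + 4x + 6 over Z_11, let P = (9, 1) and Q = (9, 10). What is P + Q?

O

The two points share x = 9 and their y-coordinates satisfy 1 + 10 ≡ 0 (mod 11), so they are inverses. Their sum is O.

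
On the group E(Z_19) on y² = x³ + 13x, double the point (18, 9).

tangent at (18, 9): λ = (3·18² + 13)/(2·9) ≡ 16/18. 18⁻¹ ≡ 18 (mod 19) since 18·18 = 324 ≡ 1, so λ ≡ 16·18 ≡ 3.
  x = λ² - 18 - 18 = 9 - 36 ≡ 11; y = λ·(18 - 11) - 9 ≡ 12. → (11, 12)

(11, 12)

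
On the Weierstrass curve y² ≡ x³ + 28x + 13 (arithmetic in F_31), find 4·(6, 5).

Write G = (6, 5).
Double-and-add on 4 = (100)₂. Start with G = (6, 5) for the leading 1-bit.
double: tangent at (6, 5): λ = (3·6² + 28)/(2·5) ≡ 12/10. 10⁻¹ ≡ 28 (mod 31), so λ ≡ 12·28 ≡ 26.
  x = λ² - 6 - 6 = 676 - 12 ≡ 13; y = λ·(6 - 13) - 5 ≡ 30. → (13, 30)
double: tangent at (13, 30): λ = (3·13² + 28)/(2·30) ≡ 8/29. 29⁻¹ ≡ 15 (mod 31), so λ ≡ 8·15 ≡ 27.
  x = λ² - 13 - 13 = 729 - 26 ≡ 21; y = λ·(13 - 21) - 30 ≡ 2. → (21, 2)

(21, 2)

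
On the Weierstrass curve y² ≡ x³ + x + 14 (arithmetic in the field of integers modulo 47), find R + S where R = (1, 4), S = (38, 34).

(1, 4) + (38, 34). λ = (34 - 4)/(38 - 1) ≡ 30/37 mod 47. 37⁻¹ ≡ 14 (mod 47) since 37·14 = 518 ≡ 1, so λ ≡ 44.
  x = λ² - 1 - 38 = 1936 - 39 ≡ 17; y = λ·(1 - 17) - 4 ≡ 44. → (17, 44)

(17, 44)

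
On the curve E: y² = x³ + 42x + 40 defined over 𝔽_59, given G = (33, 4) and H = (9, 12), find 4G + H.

(35, 31)

First 4G:
Double-and-add on 4 = (100)₂. Start with G = (33, 4) for the leading 1-bit.
double: tangent at (33, 4): λ = (3·33² + 42)/(2·4) ≡ 5/8. 8⁻¹ ≡ 37 (mod 59) since 8·37 = 296 ≡ 1, so λ ≡ 5·37 ≡ 8.
  x = λ² - 33 - 33 = 64 - 66 ≡ 57; y = λ·(33 - 57) - 4 ≡ 40. → (57, 40)
double: tangent at (57, 40): λ = (3·57² + 42)/(2·40) ≡ 54/21. 21⁻¹ ≡ 45 (mod 59), so λ ≡ 54·45 ≡ 11.
  x = λ² - 57 - 57 = 121 - 114 ≡ 7; y = λ·(57 - 7) - 40 ≡ 38. → (7, 38)
4G = (7, 38).
Finally 4G + H:
(7, 38) + (9, 12). λ = (12 - 38)/(9 - 7) ≡ 33/2 mod 59. 2⁻¹ ≡ 30 (mod 59), so λ ≡ 46.
  x = λ² - 7 - 9 = 2116 - 16 ≡ 35; y = λ·(7 - 35) - 38 ≡ 31. → (35, 31)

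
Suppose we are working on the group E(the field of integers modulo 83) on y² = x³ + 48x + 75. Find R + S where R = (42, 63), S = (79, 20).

(82, 62)

(42, 63) + (79, 20). λ = (20 - 63)/(79 - 42) ≡ 40/37 mod 83. 37⁻¹ ≡ 9 (mod 83), so λ ≡ 28.
  x = λ² - 42 - 79 = 784 - 121 ≡ 82; y = λ·(42 - 82) - 63 ≡ 62. → (82, 62)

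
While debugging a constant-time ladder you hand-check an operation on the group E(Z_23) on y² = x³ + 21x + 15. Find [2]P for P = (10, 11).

tangent at (10, 11): λ = (3·10² + 21)/(2·11) ≡ 22/22. 22⁻¹ ≡ 22 (mod 23), so λ ≡ 22·22 ≡ 1.
  x = λ² - 10 - 10 = 1 - 20 ≡ 4; y = λ·(10 - 4) - 11 ≡ 18. → (4, 18)

(4, 18)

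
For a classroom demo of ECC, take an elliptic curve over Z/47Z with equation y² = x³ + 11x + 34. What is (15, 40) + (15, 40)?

(21, 19)

tangent at (15, 40): λ = (3·15² + 11)/(2·40) ≡ 28/33. 33⁻¹ ≡ 10 (mod 47), so λ ≡ 28·10 ≡ 45.
  x = λ² - 15 - 15 = 2025 - 30 ≡ 21; y = λ·(15 - 21) - 40 ≡ 19. → (21, 19)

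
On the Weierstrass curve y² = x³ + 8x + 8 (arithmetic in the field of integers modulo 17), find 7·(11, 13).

(11, 13)

Write G = (11, 13).
Repeated addition: build up to 7G.
2G: tangent at (11, 13): λ = (3·11² + 8)/(2·13) ≡ 14/9. 9⁻¹ ≡ 2 (mod 17), so λ ≡ 14·2 ≡ 11.
  x = λ² - 11 - 11 = 121 - 22 ≡ 14; y = λ·(11 - 14) - 13 ≡ 5. → (14, 5)
3G: (14, 5) + (11, 13). λ = (13 - 5)/(11 - 14) ≡ 8/14 mod 17. 14⁻¹ ≡ 11 (mod 17), so λ ≡ 3.
  x = λ² - 14 - 11 = 9 - 25 ≡ 1; y = λ·(14 - 1) - 5 ≡ 0. → (1, 0)
4G: (1, 0) + (11, 13). λ = (13 - 0)/(11 - 1) ≡ 13/10 mod 17. 10⁻¹ ≡ 12 (mod 17), so λ ≡ 3.
  x = λ² - 1 - 11 = 9 - 12 ≡ 14; y = λ·(1 - 14) - 0 ≡ 12. → (14, 12)
5G: (14, 12) + (11, 13). λ = (13 - 12)/(11 - 14) ≡ 1/14 mod 17. 14⁻¹ ≡ 11 (mod 17), so λ ≡ 11.
  x = λ² - 14 - 11 = 121 - 25 ≡ 11; y = λ·(14 - 11) - 12 ≡ 4. → (11, 4)
6G: (11, 4) + (11, 13): same x and y₁ ≡ -y₂, so the sum is the point at infinity.
7G: the point at infinity + (11, 13) = (11, 13) (identity).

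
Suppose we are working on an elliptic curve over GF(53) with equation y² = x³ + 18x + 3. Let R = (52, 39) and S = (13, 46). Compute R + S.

(28, 26)

(52, 39) + (13, 46). λ = (46 - 39)/(13 - 52) ≡ 7/14 mod 53. 14⁻¹ ≡ 19 (mod 53), so λ ≡ 27.
  x = λ² - 52 - 13 = 729 - 65 ≡ 28; y = λ·(52 - 28) - 39 ≡ 26. → (28, 26)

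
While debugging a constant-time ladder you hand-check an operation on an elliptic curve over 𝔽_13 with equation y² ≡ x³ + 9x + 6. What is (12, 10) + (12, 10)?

(6, 4)

tangent at (12, 10): λ = (3·12² + 9)/(2·10) ≡ 12/7. 7⁻¹ ≡ 2 (mod 13), so λ ≡ 12·2 ≡ 11.
  x = λ² - 12 - 12 = 121 - 24 ≡ 6; y = λ·(12 - 6) - 10 ≡ 4. → (6, 4)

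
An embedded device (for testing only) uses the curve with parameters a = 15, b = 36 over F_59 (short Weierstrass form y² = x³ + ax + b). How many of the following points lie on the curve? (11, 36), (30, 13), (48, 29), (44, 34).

4

(11, 36): 36² ≡ 57, rhs ≡ 57 → on.
(30, 13): 13² ≡ 51, rhs ≡ 51 → on.
(48, 29): 29² ≡ 15, rhs ≡ 15 → on.
(44, 34): 34² ≡ 35, rhs ≡ 35 → on.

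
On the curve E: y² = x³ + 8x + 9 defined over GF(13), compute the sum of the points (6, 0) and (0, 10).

(4, 1)

(6, 0) + (0, 10). λ = (10 - 0)/(0 - 6) ≡ 10/7 mod 13. 7⁻¹ ≡ 2 (mod 13), so λ ≡ 7.
  x = λ² - 6 - 0 = 49 - 6 ≡ 4; y = λ·(6 - 4) - 0 ≡ 1. → (4, 1)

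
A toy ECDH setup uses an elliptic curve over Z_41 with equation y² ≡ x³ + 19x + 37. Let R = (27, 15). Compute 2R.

(37, 15)

tangent at (27, 15): λ = (3·27² + 19)/(2·15) ≡ 33/30. 30⁻¹ ≡ 26 (mod 41) since 30·26 = 780 ≡ 1, so λ ≡ 33·26 ≡ 38.
  x = λ² - 27 - 27 = 1444 - 54 ≡ 37; y = λ·(27 - 37) - 15 ≡ 15. → (37, 15)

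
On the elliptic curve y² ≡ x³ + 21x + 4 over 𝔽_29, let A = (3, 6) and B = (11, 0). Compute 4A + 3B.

First 4A:
Double-and-add on 4 = (100)₂. Start with A = (3, 6) for the leading 1-bit.
double: tangent at (3, 6): λ = (3·3² + 21)/(2·6) ≡ 19/12. 12⁻¹ ≡ 17 (mod 29), so λ ≡ 19·17 ≡ 4.
  x = λ² - 3 - 3 = 16 - 6 ≡ 10; y = λ·(3 - 10) - 6 ≡ 24. → (10, 24)
double: tangent at (10, 24): λ = (3·10² + 21)/(2·24) ≡ 2/19. 19⁻¹ ≡ 26 (mod 29), so λ ≡ 2·26 ≡ 23.
  x = λ² - 10 - 10 = 529 - 20 ≡ 16; y = λ·(10 - 16) - 24 ≡ 12. → (16, 12)
4A = (16, 12).
Next 3B:
Repeated addition: build up to 3B.
2B: (11, 0) + (11, 0): same x and y₁ ≡ -y₂, so the sum is the point at infinity.
3B: the point at infinity + (11, 0) = (11, 0) (identity).
3B = (11, 0).
Finally 4A + 3B:
(16, 12) + (11, 0). λ = (0 - 12)/(11 - 16) ≡ 17/24 mod 29. 24⁻¹ ≡ 23 (mod 29) since 24·23 = 552 ≡ 1, so λ ≡ 14.
  x = λ² - 16 - 11 = 196 - 27 ≡ 24; y = λ·(16 - 24) - 12 ≡ 21. → (24, 21)

(24, 21)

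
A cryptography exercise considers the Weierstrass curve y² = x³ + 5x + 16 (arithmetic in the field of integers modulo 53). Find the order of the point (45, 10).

2P: tangent at (45, 10): λ = (3·45² + 5)/(2·10) ≡ 38/20. 20⁻¹ ≡ 8 (mod 53), so λ ≡ 38·8 ≡ 39.
  x = λ² - 45 - 45 = 1521 - 90 ≡ 0; y = λ·(45 - 0) - 10 ≡ 49. → (0, 49)
3P: (0, 49) + (45, 10). λ = (10 - 49)/(45 - 0) ≡ 14/45 mod 53. 45⁻¹ ≡ 33 (mod 53), so λ ≡ 38.
  x = λ² - 0 - 45 = 1444 - 45 ≡ 21; y = λ·(0 - 21) - 49 ≡ 1. → (21, 1)
4P: (21, 1) + (45, 10). λ = (10 - 1)/(45 - 21) ≡ 9/24 mod 53. 24⁻¹ ≡ 42 (mod 53), so λ ≡ 7.
  x = λ² - 21 - 45 = 49 - 66 ≡ 36; y = λ·(21 - 36) - 1 ≡ 0. → (36, 0)
5P: (36, 0) + (45, 10). λ = (10 - 0)/(45 - 36) ≡ 10/9 mod 53. 9⁻¹ ≡ 6 (mod 53), so λ ≡ 7.
  x = λ² - 36 - 45 = 49 - 81 ≡ 21; y = λ·(36 - 21) - 0 ≡ 52. → (21, 52)
6P: (21, 52) + (45, 10). λ = (10 - 52)/(45 - 21) ≡ 11/24 mod 53. 24⁻¹ ≡ 42 (mod 53), so λ ≡ 38.
  x = λ² - 21 - 45 = 1444 - 66 ≡ 0; y = λ·(21 - 0) - 52 ≡ 4. → (0, 4)
7P: (0, 4) + (45, 10). λ = (10 - 4)/(45 - 0) ≡ 6/45 mod 53. 45⁻¹ ≡ 33 (mod 53), so λ ≡ 39.
  x = λ² - 0 - 45 = 1521 - 45 ≡ 45; y = λ·(0 - 45) - 4 ≡ 43. → (45, 43)
8P: (45, 43) + (45, 10): same x and y₁ ≡ -y₂, so the sum is O.
8P = O, so the order is 8.

8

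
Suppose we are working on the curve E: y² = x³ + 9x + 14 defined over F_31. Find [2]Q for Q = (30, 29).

tangent at (30, 29): λ = (3·30² + 9)/(2·29) ≡ 12/27. 27⁻¹ ≡ 23 (mod 31) since 27·23 = 621 ≡ 1, so λ ≡ 12·23 ≡ 28.
  x = λ² - 30 - 30 = 784 - 60 ≡ 11; y = λ·(30 - 11) - 29 ≡ 7. → (11, 7)

(11, 7)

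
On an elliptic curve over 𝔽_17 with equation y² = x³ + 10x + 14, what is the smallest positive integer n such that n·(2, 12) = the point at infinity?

2P: tangent at (2, 12): λ = (3·2² + 10)/(2·12) ≡ 5/7. 7⁻¹ ≡ 5 (mod 17), so λ ≡ 5·5 ≡ 8.
  x = λ² - 2 - 2 = 64 - 4 ≡ 9; y = λ·(2 - 9) - 12 ≡ 0. → (9, 0)
3P: (9, 0) + (2, 12). λ = (12 - 0)/(2 - 9) ≡ 12/10 mod 17. 10⁻¹ ≡ 12 (mod 17), so λ ≡ 8.
  x = λ² - 9 - 2 = 64 - 11 ≡ 2; y = λ·(9 - 2) - 0 ≡ 5. → (2, 5)
4P: (2, 5) + (2, 12): same x and y₁ ≡ -y₂, so the sum is the point at infinity.
4P = the point at infinity, so the order is 4.

4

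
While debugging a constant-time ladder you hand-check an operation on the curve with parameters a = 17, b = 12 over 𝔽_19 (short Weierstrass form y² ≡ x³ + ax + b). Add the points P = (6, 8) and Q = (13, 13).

(4, 7)

(6, 8) + (13, 13). λ = (13 - 8)/(13 - 6) ≡ 5/7 mod 19. 7⁻¹ ≡ 11 (mod 19) since 7·11 = 77 ≡ 1, so λ ≡ 17.
  x = λ² - 6 - 13 = 289 - 19 ≡ 4; y = λ·(6 - 4) - 8 ≡ 7. → (4, 7)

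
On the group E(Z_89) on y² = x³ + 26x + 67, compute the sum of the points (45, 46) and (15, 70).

(51, 30)

(45, 46) + (15, 70). λ = (70 - 46)/(15 - 45) ≡ 24/59 mod 89. 59⁻¹ ≡ 86 (mod 89), so λ ≡ 17.
  x = λ² - 45 - 15 = 289 - 60 ≡ 51; y = λ·(45 - 51) - 46 ≡ 30. → (51, 30)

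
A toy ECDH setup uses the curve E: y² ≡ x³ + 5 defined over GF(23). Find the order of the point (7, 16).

2P: tangent at (7, 16): λ = (3·7² + 0)/(2·16) ≡ 9/9. 9⁻¹ ≡ 18 (mod 23), so λ ≡ 9·18 ≡ 1.
  x = λ² - 7 - 7 = 1 - 14 ≡ 10; y = λ·(7 - 10) - 16 ≡ 4. → (10, 4)
3P: (10, 4) + (7, 16). λ = (16 - 4)/(7 - 10) ≡ 12/20 mod 23. 20⁻¹ ≡ 15 (mod 23), so λ ≡ 19.
  x = λ² - 10 - 7 = 361 - 17 ≡ 22; y = λ·(10 - 22) - 4 ≡ 21. → (22, 21)
4P: (22, 21) + (7, 16). λ = (16 - 21)/(7 - 22) ≡ 18/8 mod 23. 8⁻¹ ≡ 3 (mod 23) since 8·3 = 24 ≡ 1, so λ ≡ 8.
  x = λ² - 22 - 7 = 64 - 29 ≡ 12; y = λ·(22 - 12) - 21 ≡ 13. → (12, 13)
5P: (12, 13) + (7, 16). λ = (16 - 13)/(7 - 12) ≡ 3/18 mod 23. 18⁻¹ ≡ 9 (mod 23), so λ ≡ 4.
  x = λ² - 12 - 7 = 16 - 19 ≡ 20; y = λ·(12 - 20) - 13 ≡ 1. → (20, 1)
6P: (20, 1) + (7, 16). λ = (16 - 1)/(7 - 20) ≡ 15/10 mod 23. 10⁻¹ ≡ 7 (mod 23), so λ ≡ 13.
  x = λ² - 20 - 7 = 169 - 27 ≡ 4; y = λ·(20 - 4) - 1 ≡ 0. → (4, 0)
7P: (4, 0) + (7, 16). λ = (16 - 0)/(7 - 4) ≡ 16/3 mod 23. 3⁻¹ ≡ 8 (mod 23), so λ ≡ 13.
  x = λ² - 4 - 7 = 169 - 11 ≡ 20; y = λ·(4 - 20) - 0 ≡ 22. → (20, 22)
8P: (20, 22) + (7, 16). λ = (16 - 22)/(7 - 20) ≡ 17/10 mod 23. 10⁻¹ ≡ 7 (mod 23), so λ ≡ 4.
  x = λ² - 20 - 7 = 16 - 27 ≡ 12; y = λ·(20 - 12) - 22 ≡ 10. → (12, 10)
9P: (12, 10) + (7, 16). λ = (16 - 10)/(7 - 12) ≡ 6/18 mod 23. 18⁻¹ ≡ 9 (mod 23), so λ ≡ 8.
  x = λ² - 12 - 7 = 64 - 19 ≡ 22; y = λ·(12 - 22) - 10 ≡ 2. → (22, 2)
10P: (22, 2) + (7, 16). λ = (16 - 2)/(7 - 22) ≡ 14/8 mod 23. 8⁻¹ ≡ 3 (mod 23) since 8·3 = 24 ≡ 1, so λ ≡ 19.
  x = λ² - 22 - 7 = 361 - 29 ≡ 10; y = λ·(22 - 10) - 2 ≡ 19. → (10, 19)
11P: (10, 19) + (7, 16). λ = (16 - 19)/(7 - 10) ≡ 20/20 mod 23. 20⁻¹ ≡ 15 (mod 23), so λ ≡ 1.
  x = λ² - 10 - 7 = 1 - 17 ≡ 7; y = λ·(10 - 7) - 19 ≡ 7. → (7, 7)
12P: (7, 7) + (7, 16): same x and y₁ ≡ -y₂, so the sum is the point at infinity.
12P = the point at infinity, so the order is 12.

12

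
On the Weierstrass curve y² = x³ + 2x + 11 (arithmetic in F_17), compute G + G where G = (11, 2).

tangent at (11, 2): λ = (3·11² + 2)/(2·2) ≡ 8/4. 4⁻¹ ≡ 13 (mod 17), so λ ≡ 8·13 ≡ 2.
  x = λ² - 11 - 11 = 4 - 22 ≡ 16; y = λ·(11 - 16) - 2 ≡ 5. → (16, 5)

(16, 5)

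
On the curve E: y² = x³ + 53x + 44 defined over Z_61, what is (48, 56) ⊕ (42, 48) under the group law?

(27, 33)

(48, 56) + (42, 48). λ = (48 - 56)/(42 - 48) ≡ 53/55 mod 61. 55⁻¹ ≡ 10 (mod 61) since 55·10 = 550 ≡ 1, so λ ≡ 42.
  x = λ² - 48 - 42 = 1764 - 90 ≡ 27; y = λ·(48 - 27) - 56 ≡ 33. → (27, 33)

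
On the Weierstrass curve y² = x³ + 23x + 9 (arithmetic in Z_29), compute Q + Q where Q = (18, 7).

(27, 10)

tangent at (18, 7): λ = (3·18² + 23)/(2·7) ≡ 9/14. 14⁻¹ ≡ 27 (mod 29), so λ ≡ 9·27 ≡ 11.
  x = λ² - 18 - 18 = 121 - 36 ≡ 27; y = λ·(18 - 27) - 7 ≡ 10. → (27, 10)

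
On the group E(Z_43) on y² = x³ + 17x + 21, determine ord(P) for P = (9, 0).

2P: (9, 0) + (9, 0): same x and y₁ ≡ -y₂, so the sum is ∞.
2P = ∞, so the order is 2.

2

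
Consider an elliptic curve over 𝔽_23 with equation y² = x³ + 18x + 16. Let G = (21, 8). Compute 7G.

(15, 2)

Repeated addition: build up to 7G.
2G: tangent at (21, 8): λ = (3·21² + 18)/(2·8) ≡ 7/16. 16⁻¹ ≡ 13 (mod 23), so λ ≡ 7·13 ≡ 22.
  x = λ² - 21 - 21 = 484 - 42 ≡ 5; y = λ·(21 - 5) - 8 ≡ 22. → (5, 22)
3G: (5, 22) + (21, 8). λ = (8 - 22)/(21 - 5) ≡ 9/16 mod 23. 16⁻¹ ≡ 13 (mod 23) since 16·13 = 208 ≡ 1, so λ ≡ 2.
  x = λ² - 5 - 21 = 4 - 26 ≡ 1; y = λ·(5 - 1) - 22 ≡ 9. → (1, 9)
4G: (1, 9) + (21, 8). λ = (8 - 9)/(21 - 1) ≡ 22/20 mod 23. 20⁻¹ ≡ 15 (mod 23) since 20·15 = 300 ≡ 1, so λ ≡ 8.
  x = λ² - 1 - 21 = 64 - 22 ≡ 19; y = λ·(1 - 19) - 9 ≡ 8. → (19, 8)
5G: (19, 8) + (21, 8). λ = (8 - 8)/(21 - 19) ≡ 0/2 mod 23. 2⁻¹ ≡ 12 (mod 23) since 2·12 = 24 ≡ 1, so λ ≡ 0.
  x = λ² - 19 - 21 = 0 - 40 ≡ 6; y = λ·(19 - 6) - 8 ≡ 15. → (6, 15)
6G: (6, 15) + (21, 8). λ = (8 - 15)/(21 - 6) ≡ 16/15 mod 23. 15⁻¹ ≡ 20 (mod 23) since 15·20 = 300 ≡ 1, so λ ≡ 21.
  x = λ² - 6 - 21 = 441 - 27 ≡ 0; y = λ·(6 - 0) - 15 ≡ 19. → (0, 19)
7G: (0, 19) + (21, 8). λ = (8 - 19)/(21 - 0) ≡ 12/21 mod 23. 21⁻¹ ≡ 11 (mod 23), so λ ≡ 17.
  x = λ² - 0 - 21 = 289 - 21 ≡ 15; y = λ·(0 - 15) - 19 ≡ 2. → (15, 2)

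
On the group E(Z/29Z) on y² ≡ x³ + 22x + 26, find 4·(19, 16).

Write G = (19, 16).
Repeated addition: build up to 4G.
2G: tangent at (19, 16): λ = (3·19² + 22)/(2·16) ≡ 3/3. 3⁻¹ ≡ 10 (mod 29), so λ ≡ 3·10 ≡ 1.
  x = λ² - 19 - 19 = 1 - 38 ≡ 21; y = λ·(19 - 21) - 16 ≡ 11. → (21, 11)
3G: (21, 11) + (19, 16). λ = (16 - 11)/(19 - 21) ≡ 5/27 mod 29. 27⁻¹ ≡ 14 (mod 29), so λ ≡ 12.
  x = λ² - 21 - 19 = 144 - 40 ≡ 17; y = λ·(21 - 17) - 11 ≡ 8. → (17, 8)
4G: (17, 8) + (19, 16). λ = (16 - 8)/(19 - 17) ≡ 8/2 mod 29. 2⁻¹ ≡ 15 (mod 29) since 2·15 = 30 ≡ 1, so λ ≡ 4.
  x = λ² - 17 - 19 = 16 - 36 ≡ 9; y = λ·(17 - 9) - 8 ≡ 24. → (9, 24)

(9, 24)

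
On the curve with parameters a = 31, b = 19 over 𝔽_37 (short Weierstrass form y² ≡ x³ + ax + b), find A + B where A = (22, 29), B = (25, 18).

(24, 3)

(22, 29) + (25, 18). λ = (18 - 29)/(25 - 22) ≡ 26/3 mod 37. 3⁻¹ ≡ 25 (mod 37), so λ ≡ 21.
  x = λ² - 22 - 25 = 441 - 47 ≡ 24; y = λ·(22 - 24) - 29 ≡ 3. → (24, 3)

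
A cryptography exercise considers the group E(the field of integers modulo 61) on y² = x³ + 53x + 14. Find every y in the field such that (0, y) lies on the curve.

x³ + 53x + 14 = 14 ≡ 14 (mod 61).
Square roots of 14 mod 61: 21 and 40 (since 21² = 441 ≡ 14).

21, 40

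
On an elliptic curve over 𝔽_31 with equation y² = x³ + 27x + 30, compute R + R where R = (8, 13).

tangent at (8, 13): λ = (3·8² + 27)/(2·13) ≡ 2/26. 26⁻¹ ≡ 6 (mod 31), so λ ≡ 2·6 ≡ 12.
  x = λ² - 8 - 8 = 144 - 16 ≡ 4; y = λ·(8 - 4) - 13 ≡ 4. → (4, 4)

(4, 4)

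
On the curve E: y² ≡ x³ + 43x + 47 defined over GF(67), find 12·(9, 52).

(33, 34)

Write P = (9, 52).
Repeated addition: build up to 12P.
2P: tangent at (9, 52): λ = (3·9² + 43)/(2·52) ≡ 18/37. 37⁻¹ ≡ 29 (mod 67), so λ ≡ 18·29 ≡ 53.
  x = λ² - 9 - 9 = 2809 - 18 ≡ 44; y = λ·(9 - 44) - 52 ≡ 36. → (44, 36)
3P: (44, 36) + (9, 52). λ = (52 - 36)/(9 - 44) ≡ 16/32 mod 67. 32⁻¹ ≡ 44 (mod 67), so λ ≡ 34.
  x = λ² - 44 - 9 = 1156 - 53 ≡ 31; y = λ·(44 - 31) - 36 ≡ 4. → (31, 4)
4P: (31, 4) + (9, 52). λ = (52 - 4)/(9 - 31) ≡ 48/45 mod 67. 45⁻¹ ≡ 3 (mod 67) since 45·3 = 135 ≡ 1, so λ ≡ 10.
  x = λ² - 31 - 9 = 100 - 40 ≡ 60; y = λ·(31 - 60) - 4 ≡ 41. → (60, 41)
5P: (60, 41) + (9, 52). λ = (52 - 41)/(9 - 60) ≡ 11/16 mod 67. 16⁻¹ ≡ 21 (mod 67), so λ ≡ 30.
  x = λ² - 60 - 9 = 900 - 69 ≡ 27; y = λ·(60 - 27) - 41 ≡ 11. → (27, 11)
6P: (27, 11) + (9, 52). λ = (52 - 11)/(9 - 27) ≡ 41/49 mod 67. 49⁻¹ ≡ 26 (mod 67) since 49·26 = 1274 ≡ 1, so λ ≡ 61.
  x = λ² - 27 - 9 = 3721 - 36 ≡ 0; y = λ·(27 - 0) - 11 ≡ 28. → (0, 28)
7P: (0, 28) + (9, 52). λ = (52 - 28)/(9 - 0) ≡ 24/9 mod 67. 9⁻¹ ≡ 15 (mod 67), so λ ≡ 25.
  x = λ² - 0 - 9 = 625 - 9 ≡ 13; y = λ·(0 - 13) - 28 ≡ 49. → (13, 49)
8P: (13, 49) + (9, 52). λ = (52 - 49)/(9 - 13) ≡ 3/63 mod 67. 63⁻¹ ≡ 50 (mod 67) since 63·50 = 3150 ≡ 1, so λ ≡ 16.
  x = λ² - 13 - 9 = 256 - 22 ≡ 33; y = λ·(13 - 33) - 49 ≡ 33. → (33, 33)
9P: (33, 33) + (9, 52). λ = (52 - 33)/(9 - 33) ≡ 19/43 mod 67. 43⁻¹ ≡ 53 (mod 67), so λ ≡ 2.
  x = λ² - 33 - 9 = 4 - 42 ≡ 29; y = λ·(33 - 29) - 33 ≡ 42. → (29, 42)
10P: (29, 42) + (9, 52). λ = (52 - 42)/(9 - 29) ≡ 10/47 mod 67. 47⁻¹ ≡ 10 (mod 67), so λ ≡ 33.
  x = λ² - 29 - 9 = 1089 - 38 ≡ 46; y = λ·(29 - 46) - 42 ≡ 0. → (46, 0)
11P: (46, 0) + (9, 52). λ = (52 - 0)/(9 - 46) ≡ 52/30 mod 67. 30⁻¹ ≡ 38 (mod 67) since 30·38 = 1140 ≡ 1, so λ ≡ 33.
  x = λ² - 46 - 9 = 1089 - 55 ≡ 29; y = λ·(46 - 29) - 0 ≡ 25. → (29, 25)
12P: (29, 25) + (9, 52). λ = (52 - 25)/(9 - 29) ≡ 27/47 mod 67. 47⁻¹ ≡ 10 (mod 67), so λ ≡ 2.
  x = λ² - 29 - 9 = 4 - 38 ≡ 33; y = λ·(29 - 33) - 25 ≡ 34. → (33, 34)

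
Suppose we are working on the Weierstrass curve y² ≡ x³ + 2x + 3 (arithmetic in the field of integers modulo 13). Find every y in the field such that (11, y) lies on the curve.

2, 11

x³ + 2x + 3 = 1356 ≡ 4 (mod 13).
Square roots of 4 mod 13: 2 and 11 (since 2² = 4 ≡ 4).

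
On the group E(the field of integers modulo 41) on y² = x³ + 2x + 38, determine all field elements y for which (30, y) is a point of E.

none

x³ + 2x + 38 = 27098 ≡ 38 (mod 41).
38 is a non-residue mod 41; no y exists.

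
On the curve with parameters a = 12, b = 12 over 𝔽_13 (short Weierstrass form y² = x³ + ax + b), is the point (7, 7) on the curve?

yes

y² = 7² ≡ 10; x³ + 12x + 12 = 439 ≡ 10 (mod 13). 10 = 10.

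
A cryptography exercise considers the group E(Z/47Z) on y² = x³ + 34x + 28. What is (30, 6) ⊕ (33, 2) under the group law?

(30, 6) + (33, 2). λ = (2 - 6)/(33 - 30) ≡ 43/3 mod 47. 3⁻¹ ≡ 16 (mod 47) since 3·16 = 48 ≡ 1, so λ ≡ 30.
  x = λ² - 30 - 33 = 900 - 63 ≡ 38; y = λ·(30 - 38) - 6 ≡ 36. → (38, 36)

(38, 36)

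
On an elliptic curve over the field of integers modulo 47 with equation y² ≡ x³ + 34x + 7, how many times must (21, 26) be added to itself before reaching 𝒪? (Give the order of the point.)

9

2P: tangent at (21, 26): λ = (3·21² + 34)/(2·26) ≡ 41/5. 5⁻¹ ≡ 19 (mod 47), so λ ≡ 41·19 ≡ 27.
  x = λ² - 21 - 21 = 729 - 42 ≡ 29; y = λ·(21 - 29) - 26 ≡ 40. → (29, 40)
3P: (29, 40) + (21, 26). λ = (26 - 40)/(21 - 29) ≡ 33/39 mod 47. 39⁻¹ ≡ 41 (mod 47) since 39·41 = 1599 ≡ 1, so λ ≡ 37.
  x = λ² - 29 - 21 = 1369 - 50 ≡ 3; y = λ·(29 - 3) - 40 ≡ 29. → (3, 29)
4P: (3, 29) + (21, 26). λ = (26 - 29)/(21 - 3) ≡ 44/18 mod 47. 18⁻¹ ≡ 34 (mod 47) since 18·34 = 612 ≡ 1, so λ ≡ 39.
  x = λ² - 3 - 21 = 1521 - 24 ≡ 40; y = λ·(3 - 40) - 29 ≡ 32. → (40, 32)
5P: (40, 32) + (21, 26). λ = (26 - 32)/(21 - 40) ≡ 41/28 mod 47. 28⁻¹ ≡ 42 (mod 47) since 28·42 = 1176 ≡ 1, so λ ≡ 30.
  x = λ² - 40 - 21 = 900 - 61 ≡ 40; y = λ·(40 - 40) - 32 ≡ 15. → (40, 15)
6P: (40, 15) + (21, 26). λ = (26 - 15)/(21 - 40) ≡ 11/28 mod 47. 28⁻¹ ≡ 42 (mod 47), so λ ≡ 39.
  x = λ² - 40 - 21 = 1521 - 61 ≡ 3; y = λ·(40 - 3) - 15 ≡ 18. → (3, 18)
7P: (3, 18) + (21, 26). λ = (26 - 18)/(21 - 3) ≡ 8/18 mod 47. 18⁻¹ ≡ 34 (mod 47) since 18·34 = 612 ≡ 1, so λ ≡ 37.
  x = λ² - 3 - 21 = 1369 - 24 ≡ 29; y = λ·(3 - 29) - 18 ≡ 7. → (29, 7)
8P: (29, 7) + (21, 26). λ = (26 - 7)/(21 - 29) ≡ 19/39 mod 47. 39⁻¹ ≡ 41 (mod 47) since 39·41 = 1599 ≡ 1, so λ ≡ 27.
  x = λ² - 29 - 21 = 729 - 50 ≡ 21; y = λ·(29 - 21) - 7 ≡ 21. → (21, 21)
9P: (21, 21) + (21, 26): same x and y₁ ≡ -y₂, so the sum is 𝒪.
9P = 𝒪, so the order is 9.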